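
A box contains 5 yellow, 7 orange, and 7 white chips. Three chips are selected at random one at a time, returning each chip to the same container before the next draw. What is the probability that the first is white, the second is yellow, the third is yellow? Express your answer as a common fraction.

Multiply the conditional probability of each draw in order, with replacement (the composition resets each draw).
P = (7/19) · (5/19) · (5/19) = 175/6859 ≈ 0.0255.

175/6859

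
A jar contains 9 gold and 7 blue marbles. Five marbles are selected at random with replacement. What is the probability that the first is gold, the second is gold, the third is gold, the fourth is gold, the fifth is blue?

45927/1048576

Multiply the conditional probability of each draw in order, with replacement (the composition resets each draw).
P = (9/16) · (9/16) · (9/16) · (9/16) · (7/16) = 45927/1048576 ≈ 0.0438.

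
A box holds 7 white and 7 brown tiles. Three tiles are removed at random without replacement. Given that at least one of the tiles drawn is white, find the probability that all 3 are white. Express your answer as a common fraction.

5/47

P(all 3 white) = C(7,3)/C(14,3) = 5/52; P(at least one white) = 1 − C(7,3)/C(14,3) = 47/52.
Since 'all 3 white' ⊆ 'at least one white', P(all 3 | at least one) = 5/52 / 47/52 = 5/47 ≈ 0.1064.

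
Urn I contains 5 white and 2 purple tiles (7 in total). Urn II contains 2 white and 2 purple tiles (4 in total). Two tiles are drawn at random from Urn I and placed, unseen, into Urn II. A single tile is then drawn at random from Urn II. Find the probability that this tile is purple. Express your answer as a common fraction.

3/7

Condition on how many of the transferred tiles are purple (from Urn I: 2 purple of 7; then Urn II has 6 total).
  0 purple: C(2,0)C(5,2)/C(7,2) = 10/21; then P = 2/6
  1 purple: C(2,1)C(5,1)/C(7,2) = 10/21; then P = 3/6
  2 purple: C(2,2)C(5,0)/C(7,2) = 1/21; then P = 4/6
P(purple from Urn II) = 3/7 ≈ 0.4286.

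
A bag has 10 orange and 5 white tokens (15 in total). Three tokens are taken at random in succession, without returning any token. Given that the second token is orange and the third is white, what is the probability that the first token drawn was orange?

9/13

P(first=orange and the second token is orange and the third is white) = (10/15)·(9/14)·(5/13) = 15/91.
P(E) = Σ over first color = 15/91 + 20/273 = 5/21.
By Bayes, P(first=orange | E) = 15/91 / 5/21 = 9/13 ≈ 0.6923.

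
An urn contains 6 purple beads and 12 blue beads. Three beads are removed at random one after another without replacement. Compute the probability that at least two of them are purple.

Sum the hypergeometric tail for j = 2,…,3 purple beads.
Favorable = C(6,2)·C(12,1) + C(6,3)·C(12,0) = 200; total = C(18,3) = 816.
P = 200/816 = 25/102 ≈ 0.2451.

25/102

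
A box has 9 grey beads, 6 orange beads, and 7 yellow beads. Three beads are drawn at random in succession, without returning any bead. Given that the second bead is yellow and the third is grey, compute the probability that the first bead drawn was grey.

P(first=grey and the second bead is yellow and the third is grey) = (9/22)·(7/21)·(8/20) = 3/55.
P(E) = Σ over first color = 3/55 + 9/220 + 9/220 = 3/22.
By Bayes, P(first=grey | E) = 3/55 / 3/22 = 2/5 ≈ 0.4000.

2/5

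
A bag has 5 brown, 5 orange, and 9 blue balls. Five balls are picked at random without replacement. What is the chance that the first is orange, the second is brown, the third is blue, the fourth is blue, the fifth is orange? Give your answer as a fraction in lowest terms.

5/969

Multiply the conditional probability of each draw in order, without replacement, so each draw removes one from its color and from the total.
P = (5/19) · (5/18) · (9/17) · (8/16) · (4/15) = 5/969 ≈ 0.0052.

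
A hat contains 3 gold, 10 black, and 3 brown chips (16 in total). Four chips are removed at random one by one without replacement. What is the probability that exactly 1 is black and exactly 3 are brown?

1/182

Unordered draws without replacement: count favorable combinations over C(16,4).
Favorable = C(3,0) · C(10,1) · C(3,3) = 10; total = C(16,4) = 1820.
P = 10/1820 = 1/182 ≈ 0.0055.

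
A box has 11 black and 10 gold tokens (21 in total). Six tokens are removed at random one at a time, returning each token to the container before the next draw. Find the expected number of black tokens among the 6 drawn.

22/7

By linearity of expectation, E[X] = Σ P(draw i is black); each independent draw has P(black) = 11/21.
E[X] = 6 · 11/21 = 22/7 ≈ 3.1429.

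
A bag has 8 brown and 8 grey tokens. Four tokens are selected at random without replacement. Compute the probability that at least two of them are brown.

Sum the hypergeometric tail for j = 2,…,4 brown tokens.
Favorable = C(8,2)·C(8,2) + C(8,3)·C(8,1) + C(8,4)·C(8,0) = 1302; total = C(16,4) = 1820.
P = 1302/1820 = 93/130 ≈ 0.7154.

93/130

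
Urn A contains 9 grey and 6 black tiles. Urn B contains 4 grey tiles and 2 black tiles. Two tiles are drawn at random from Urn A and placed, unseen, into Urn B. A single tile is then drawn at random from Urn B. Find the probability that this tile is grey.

Condition on how many of the transferred tiles are grey (from Urn A: 9 grey of 15; then Urn B has 8 total).
  0 grey: C(9,0)C(6,2)/C(15,2) = 1/7; then P = 4/8
  1 grey: C(9,1)C(6,1)/C(15,2) = 18/35; then P = 5/8
  2 grey: C(9,2)C(6,0)/C(15,2) = 12/35; then P = 6/8
P(grey from Urn B) = 13/20 ≈ 0.6500.

13/20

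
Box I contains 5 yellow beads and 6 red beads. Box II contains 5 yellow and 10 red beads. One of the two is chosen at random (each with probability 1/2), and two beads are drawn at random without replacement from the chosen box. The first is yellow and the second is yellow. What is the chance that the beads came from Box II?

P(E | Box I) = 2/11; P(E | Box II) = 2/21.
P(E) = 1/2·2/11 + 1/2·2/21 = 32/231.
By Bayes' rule, P(Box II | E) = 1/21 / 32/231 = 11/32 ≈ 0.3438.

11/32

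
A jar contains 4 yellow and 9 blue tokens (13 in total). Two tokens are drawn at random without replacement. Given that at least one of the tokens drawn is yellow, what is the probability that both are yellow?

1/7

P(both yellow) = C(4,2)/C(13,2) = 1/13; P(at least one yellow) = 1 − C(9,2)/C(13,2) = 7/13.
Since 'both yellow' ⊆ 'at least one yellow', P(both | at least one) = 1/13 / 7/13 = 1/7 ≈ 0.1429.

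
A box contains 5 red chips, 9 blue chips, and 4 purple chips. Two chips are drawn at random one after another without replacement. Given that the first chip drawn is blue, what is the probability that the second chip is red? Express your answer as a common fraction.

After removing 1 blue, the box has 5 red out of 17 remaining.
P(second is red | given) = 5/17 ≈ 0.2941.

5/17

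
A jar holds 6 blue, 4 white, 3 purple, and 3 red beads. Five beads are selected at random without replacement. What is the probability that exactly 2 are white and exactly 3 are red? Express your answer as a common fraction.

Unordered draws without replacement: count favorable combinations over C(16,5).
Favorable = C(6,0) · C(4,2) · C(3,0) · C(3,3) = 6; total = C(16,5) = 4368.
P = 6/4368 = 1/728 ≈ 0.0014.

1/728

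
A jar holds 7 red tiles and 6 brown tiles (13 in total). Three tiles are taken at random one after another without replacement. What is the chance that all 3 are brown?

10/143

Unordered draws without replacement: count favorable combinations over C(13,3).
Favorable = C(7,0) · C(6,3) = 20; total = C(13,3) = 286.
P = 20/286 = 10/143 ≈ 0.0699.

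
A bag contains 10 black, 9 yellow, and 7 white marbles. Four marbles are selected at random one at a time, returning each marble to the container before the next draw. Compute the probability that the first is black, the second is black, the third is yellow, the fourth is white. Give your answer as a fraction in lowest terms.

Multiply the conditional probability of each draw in order, with replacement (the composition resets each draw).
P = (10/26) · (10/26) · (9/26) · (7/26) = 1575/114244 ≈ 0.0138.

1575/114244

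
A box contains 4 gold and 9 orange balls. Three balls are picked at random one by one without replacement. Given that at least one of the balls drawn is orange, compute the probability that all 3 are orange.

14/47

P(all 3 orange) = C(9,3)/C(13,3) = 42/143; P(at least one orange) = 1 − C(4,3)/C(13,3) = 141/143.
Since 'all 3 orange' ⊆ 'at least one orange', P(all 3 | at least one) = 42/143 / 141/143 = 14/47 ≈ 0.2979.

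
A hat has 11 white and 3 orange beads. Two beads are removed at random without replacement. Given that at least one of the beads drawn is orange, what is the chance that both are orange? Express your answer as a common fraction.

P(both orange) = C(3,2)/C(14,2) = 3/91; P(at least one orange) = 1 − C(11,2)/C(14,2) = 36/91.
Since 'both orange' ⊆ 'at least one orange', P(both | at least one) = 3/91 / 36/91 = 1/12 ≈ 0.0833.

1/12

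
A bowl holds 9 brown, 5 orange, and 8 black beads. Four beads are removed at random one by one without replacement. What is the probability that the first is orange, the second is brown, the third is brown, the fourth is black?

24/1463

Multiply the conditional probability of each draw in order, without replacement, so each draw removes one from its color and from the total.
P = (5/22) · (9/21) · (8/20) · (8/19) = 24/1463 ≈ 0.0164.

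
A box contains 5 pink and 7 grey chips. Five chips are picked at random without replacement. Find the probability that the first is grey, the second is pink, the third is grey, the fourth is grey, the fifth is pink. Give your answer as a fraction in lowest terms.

Multiply the conditional probability of each draw in order, without replacement, so each draw removes one from its color and from the total.
P = (7/12) · (5/11) · (6/10) · (5/9) · (4/8) = 35/792 ≈ 0.0442.

35/792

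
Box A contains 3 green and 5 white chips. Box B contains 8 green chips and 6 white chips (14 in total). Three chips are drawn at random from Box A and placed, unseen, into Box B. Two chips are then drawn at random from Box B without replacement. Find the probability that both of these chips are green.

Condition on how many of the transferred chips are green (from Box A: 3 green of 8; then Box B has 17 total).
  0 green: C(3,0)C(5,3)/C(8,3) = 5/28; then P = C(8,2)/C(17,2) = 7/34
  1 green: C(3,1)C(5,2)/C(8,3) = 15/28; then P = C(9,2)/C(17,2) = 9/34
  2 green: C(3,2)C(5,1)/C(8,3) = 15/56; then P = C(10,2)/C(17,2) = 45/136
  3 green: C(3,3)C(5,0)/C(8,3) = 1/56; then P = C(11,2)/C(17,2) = 55/136
P(both green) = 1045/3808 ≈ 0.2744.

1045/3808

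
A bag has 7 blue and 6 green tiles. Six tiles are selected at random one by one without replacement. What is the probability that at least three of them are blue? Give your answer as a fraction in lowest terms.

679/858

Sum the hypergeometric tail for j = 3,…,6 blue tiles.
Favorable = C(7,3)·C(6,3) + C(7,4)·C(6,2) + C(7,5)·C(6,1) + C(7,6)·C(6,0) = 1358; total = C(13,6) = 1716.
P = 1358/1716 = 679/858 ≈ 0.7914.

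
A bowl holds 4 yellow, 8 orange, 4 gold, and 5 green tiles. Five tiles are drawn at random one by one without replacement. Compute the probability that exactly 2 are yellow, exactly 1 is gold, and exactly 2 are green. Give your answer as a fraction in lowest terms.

80/6783

Unordered draws without replacement: count favorable combinations over C(21,5).
Favorable = C(4,2) · C(8,0) · C(4,1) · C(5,2) = 240; total = C(21,5) = 20349.
P = 240/20349 = 80/6783 ≈ 0.0118.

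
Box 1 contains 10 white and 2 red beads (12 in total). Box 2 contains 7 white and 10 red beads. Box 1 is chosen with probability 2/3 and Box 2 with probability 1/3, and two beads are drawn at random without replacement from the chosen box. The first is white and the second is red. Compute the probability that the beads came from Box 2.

P(E | Box 1) = 5/33; P(E | Box 2) = 35/136.
P(E) = 2/3·5/33 + 1/3·35/136 = 2515/13464.
By Bayes' rule, P(Box 2 | E) = 35/408 / 2515/13464 = 231/503 ≈ 0.4592.

231/503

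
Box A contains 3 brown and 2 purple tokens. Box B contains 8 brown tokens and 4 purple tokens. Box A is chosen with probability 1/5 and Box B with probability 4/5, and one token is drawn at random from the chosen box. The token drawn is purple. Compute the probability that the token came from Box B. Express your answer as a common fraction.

P(purple | Box A) = 2/5; P(purple | Box B) = 1/3.
P(purple) = 1/5·2/5 + 4/5·1/3 = 26/75.
By Bayes' rule, P(Box B | purple) = 4/15 / 26/75 = 10/13 ≈ 0.7692.

10/13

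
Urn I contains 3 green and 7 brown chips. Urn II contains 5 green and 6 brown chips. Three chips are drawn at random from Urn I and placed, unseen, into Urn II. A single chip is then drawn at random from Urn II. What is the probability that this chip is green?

Condition on how many of the transferred chips are green (from Urn I: 3 green of 10; then Urn II has 14 total).
  0 green: C(3,0)C(7,3)/C(10,3) = 7/24; then P = 5/14
  1 green: C(3,1)C(7,2)/C(10,3) = 21/40; then P = 6/14
  2 green: C(3,2)C(7,1)/C(10,3) = 7/40; then P = 7/14
  3 green: C(3,3)C(7,0)/C(10,3) = 1/120; then P = 8/14
P(green from Urn II) = 59/140 ≈ 0.4214.

59/140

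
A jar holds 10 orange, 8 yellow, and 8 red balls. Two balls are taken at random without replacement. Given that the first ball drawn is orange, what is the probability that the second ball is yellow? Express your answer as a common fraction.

After removing 1 orange, the jar has 8 yellow out of 25 remaining.
P(second is yellow | given) = 8/25 ≈ 0.3200.

8/25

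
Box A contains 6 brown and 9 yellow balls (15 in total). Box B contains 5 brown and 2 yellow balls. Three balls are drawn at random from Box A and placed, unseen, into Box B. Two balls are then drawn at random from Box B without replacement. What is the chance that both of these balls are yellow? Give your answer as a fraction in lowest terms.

Condition on how many of the transferred balls are yellow (from Box A: 9 yellow of 15; then Box B has 10 total).
  0 yellow: C(9,0)C(6,3)/C(15,3) = 4/91; then P = C(2,2)/C(10,2) = 1/45
  1 yellow: C(9,1)C(6,2)/C(15,3) = 27/91; then P = C(3,2)/C(10,2) = 1/15
  2 yellow: C(9,2)C(6,1)/C(15,3) = 216/455; then P = C(4,2)/C(10,2) = 2/15
  3 yellow: C(9,3)C(6,0)/C(15,3) = 12/65; then P = C(5,2)/C(10,2) = 2/9
P(both yellow) = 197/1575 ≈ 0.1251.

197/1575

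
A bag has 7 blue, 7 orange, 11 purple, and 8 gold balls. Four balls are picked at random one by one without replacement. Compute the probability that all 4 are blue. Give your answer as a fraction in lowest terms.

7/8184

Unordered draws without replacement: count favorable combinations over C(33,4).
Favorable = C(7,4) · C(7,0) · C(11,0) · C(8,0) = 35; total = C(33,4) = 40920.
P = 35/40920 = 7/8184 ≈ 0.0009.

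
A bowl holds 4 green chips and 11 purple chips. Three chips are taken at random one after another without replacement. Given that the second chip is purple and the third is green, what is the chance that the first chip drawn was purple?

10/13

P(first=purple and the second chip is purple and the third is green) = (11/15)·(10/14)·(4/13) = 44/273.
P(E) = Σ over first color = 22/455 + 44/273 = 22/105.
By Bayes, P(first=purple | E) = 44/273 / 22/105 = 10/13 ≈ 0.7692.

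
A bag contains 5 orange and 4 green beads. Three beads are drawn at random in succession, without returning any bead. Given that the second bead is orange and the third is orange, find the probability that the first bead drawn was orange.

P(first=orange and the second bead is orange and the third is orange) = (5/9)·(4/8)·(3/7) = 5/42.
P(E) = Σ over first color = 5/42 + 10/63 = 5/18.
By Bayes, P(first=orange | E) = 5/42 / 5/18 = 3/7 ≈ 0.4286.

3/7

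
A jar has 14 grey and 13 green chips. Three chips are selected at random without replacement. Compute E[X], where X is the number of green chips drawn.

By linearity of expectation, E[X] = Σ P(draw i is green); by symmetry each draw (even without replacement) has P(green) = 13/27.
E[X] = 3 · 13/27 = 13/9 ≈ 1.4444.

13/9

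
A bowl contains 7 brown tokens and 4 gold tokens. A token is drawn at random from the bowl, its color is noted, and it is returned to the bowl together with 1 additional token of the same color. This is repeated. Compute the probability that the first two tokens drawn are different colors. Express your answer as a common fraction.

14/33

Either brown then gold, or gold then brown; after the first draw the total is 12.
P = (7/11)·(4/12) + (4/11)·(7/12) = 14/33 ≈ 0.4242.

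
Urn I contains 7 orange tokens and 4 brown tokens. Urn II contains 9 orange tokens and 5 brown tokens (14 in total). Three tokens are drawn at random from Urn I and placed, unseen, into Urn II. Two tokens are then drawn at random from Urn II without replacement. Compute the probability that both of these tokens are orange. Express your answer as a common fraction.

747/1870

Condition on how many of the transferred tokens are orange (from Urn I: 7 orange of 11; then Urn II has 17 total).
  0 orange: C(7,0)C(4,3)/C(11,3) = 4/165; then P = C(9,2)/C(17,2) = 9/34
  1 orange: C(7,1)C(4,2)/C(11,3) = 14/55; then P = C(10,2)/C(17,2) = 45/136
  2 orange: C(7,2)C(4,1)/C(11,3) = 28/55; then P = C(11,2)/C(17,2) = 55/136
  3 orange: C(7,3)C(4,0)/C(11,3) = 7/33; then P = C(12,2)/C(17,2) = 33/68
P(both orange) = 747/1870 ≈ 0.3995.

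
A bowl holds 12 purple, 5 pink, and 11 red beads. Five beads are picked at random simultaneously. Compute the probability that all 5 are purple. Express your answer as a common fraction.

11/1365

Unordered draws without replacement: count favorable combinations over C(28,5).
Favorable = C(12,5) · C(5,0) · C(11,0) = 792; total = C(28,5) = 98280.
P = 792/98280 = 11/1365 ≈ 0.0081.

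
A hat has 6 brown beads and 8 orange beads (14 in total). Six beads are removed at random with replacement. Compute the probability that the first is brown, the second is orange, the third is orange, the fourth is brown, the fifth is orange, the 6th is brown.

Multiply the conditional probability of each draw in order, with replacement (the composition resets each draw).
P = (6/14) · (8/14) · (8/14) · (6/14) · (8/14) · (6/14) = 1728/117649 ≈ 0.0147.

1728/117649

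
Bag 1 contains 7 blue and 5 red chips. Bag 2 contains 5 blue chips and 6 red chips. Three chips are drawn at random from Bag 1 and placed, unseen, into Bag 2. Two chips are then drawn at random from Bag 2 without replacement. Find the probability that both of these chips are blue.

867/4004

Condition on how many of the transferred chips are blue (from Bag 1: 7 blue of 12; then Bag 2 has 14 total).
  0 blue: C(7,0)C(5,3)/C(12,3) = 1/22; then P = C(5,2)/C(14,2) = 10/91
  1 blue: C(7,1)C(5,2)/C(12,3) = 7/22; then P = C(6,2)/C(14,2) = 15/91
  2 blue: C(7,2)C(5,1)/C(12,3) = 21/44; then P = C(7,2)/C(14,2) = 3/13
  3 blue: C(7,3)C(5,0)/C(12,3) = 7/44; then P = C(8,2)/C(14,2) = 4/13
P(both blue) = 867/4004 ≈ 0.2165.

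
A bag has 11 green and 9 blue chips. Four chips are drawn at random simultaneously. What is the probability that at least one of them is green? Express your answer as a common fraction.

Use the complement: P(at least one green) = 1 − P(no green).
P(none) = C(9,4)/C(20,4) = 126/4845.
So P = 1 − 126/4845 = 1573/1615 ≈ 0.9740.

1573/1615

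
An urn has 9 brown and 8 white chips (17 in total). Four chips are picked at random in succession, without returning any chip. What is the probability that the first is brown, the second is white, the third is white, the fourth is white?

9/170

Multiply the conditional probability of each draw in order, without replacement, so each draw removes one from its color and from the total.
P = (9/17) · (8/16) · (7/15) · (6/14) = 9/170 ≈ 0.0529.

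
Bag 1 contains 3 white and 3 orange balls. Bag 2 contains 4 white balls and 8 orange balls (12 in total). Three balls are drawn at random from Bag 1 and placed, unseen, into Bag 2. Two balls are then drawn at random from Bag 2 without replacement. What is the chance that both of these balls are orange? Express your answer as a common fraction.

29/75

Condition on how many of the transferred balls are orange (from Bag 1: 3 orange of 6; then Bag 2 has 15 total).
  0 orange: C(3,0)C(3,3)/C(6,3) = 1/20; then P = C(8,2)/C(15,2) = 4/15
  1 orange: C(3,1)C(3,2)/C(6,3) = 9/20; then P = C(9,2)/C(15,2) = 12/35
  2 orange: C(3,2)C(3,1)/C(6,3) = 9/20; then P = C(10,2)/C(15,2) = 3/7
  3 orange: C(3,3)C(3,0)/C(6,3) = 1/20; then P = C(11,2)/C(15,2) = 11/21
P(both orange) = 29/75 ≈ 0.3867.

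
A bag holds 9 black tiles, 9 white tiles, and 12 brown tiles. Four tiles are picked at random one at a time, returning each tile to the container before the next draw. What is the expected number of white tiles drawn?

By linearity of expectation, E[X] = Σ P(draw i is white); each independent draw has P(white) = 9/30.
E[X] = 4 · 9/30 = 6/5 ≈ 1.2000.

6/5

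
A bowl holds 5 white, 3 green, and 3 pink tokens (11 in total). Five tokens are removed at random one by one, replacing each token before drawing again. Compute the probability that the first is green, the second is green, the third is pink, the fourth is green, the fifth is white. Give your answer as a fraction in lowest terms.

Multiply the conditional probability of each draw in order, with replacement (the composition resets each draw).
P = (3/11) · (3/11) · (3/11) · (3/11) · (5/11) = 405/161051 ≈ 0.0025.

405/161051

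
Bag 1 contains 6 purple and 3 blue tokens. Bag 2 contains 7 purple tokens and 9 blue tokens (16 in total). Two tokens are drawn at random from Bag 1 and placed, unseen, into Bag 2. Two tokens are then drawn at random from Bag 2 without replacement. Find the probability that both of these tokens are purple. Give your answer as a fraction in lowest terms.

41/204

Condition on how many of the transferred tokens are purple (from Bag 1: 6 purple of 9; then Bag 2 has 18 total).
  0 purple: C(6,0)C(3,2)/C(9,2) = 1/12; then P = C(7,2)/C(18,2) = 7/51
  1 purple: C(6,1)C(3,1)/C(9,2) = 1/2; then P = C(8,2)/C(18,2) = 28/153
  2 purple: C(6,2)C(3,0)/C(9,2) = 5/12; then P = C(9,2)/C(18,2) = 4/17
P(both purple) = 41/204 ≈ 0.2010.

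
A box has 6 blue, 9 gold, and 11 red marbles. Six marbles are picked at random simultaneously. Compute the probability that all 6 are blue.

Unordered draws without replacement: count favorable combinations over C(26,6).
Favorable = C(6,6) · C(9,0) · C(11,0) = 1; total = C(26,6) = 230230.
P = 1/230230 = 1/230230 ≈ 0.0000.

1/230230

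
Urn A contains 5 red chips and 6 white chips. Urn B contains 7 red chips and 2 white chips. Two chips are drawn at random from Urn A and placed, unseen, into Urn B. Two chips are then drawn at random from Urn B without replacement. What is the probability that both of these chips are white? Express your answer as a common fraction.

Condition on how many of the transferred chips are white (from Urn A: 6 white of 11; then Urn B has 11 total).
  0 white: C(6,0)C(5,2)/C(11,2) = 2/11; then P = C(2,2)/C(11,2) = 1/55
  1 white: C(6,1)C(5,1)/C(11,2) = 6/11; then P = C(3,2)/C(11,2) = 3/55
  2 white: C(6,2)C(5,0)/C(11,2) = 3/11; then P = C(4,2)/C(11,2) = 6/55
P(both white) = 38/605 ≈ 0.0628.

38/605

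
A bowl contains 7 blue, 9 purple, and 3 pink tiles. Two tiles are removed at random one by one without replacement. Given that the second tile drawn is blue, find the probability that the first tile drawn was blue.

P(first=blue and the second tile drawn is blue) = (7/19)·(6/18) = 7/57.
P(the second tile drawn is blue) = Σ over first color = 7/57 + 7/38 + 7/114 = 7/19.
By Bayes, P(first=blue | the second tile drawn is blue) = 7/57 / 7/19 = 1/3 ≈ 0.3333.

1/3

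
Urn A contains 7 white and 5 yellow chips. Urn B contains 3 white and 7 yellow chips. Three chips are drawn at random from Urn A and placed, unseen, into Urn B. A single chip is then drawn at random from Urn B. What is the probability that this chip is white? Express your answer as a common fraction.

19/52

Condition on how many of the transferred chips are white (from Urn A: 7 white of 12; then Urn B has 13 total).
  0 white: C(7,0)C(5,3)/C(12,3) = 1/22; then P = 3/13
  1 white: C(7,1)C(5,2)/C(12,3) = 7/22; then P = 4/13
  2 white: C(7,2)C(5,1)/C(12,3) = 21/44; then P = 5/13
  3 white: C(7,3)C(5,0)/C(12,3) = 7/44; then P = 6/13
P(white from Urn B) = 19/52 ≈ 0.3654.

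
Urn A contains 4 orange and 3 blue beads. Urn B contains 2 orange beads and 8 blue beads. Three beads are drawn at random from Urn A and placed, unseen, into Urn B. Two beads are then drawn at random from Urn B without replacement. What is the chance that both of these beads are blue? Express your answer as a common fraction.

Condition on how many of the transferred beads are blue (from Urn A: 3 blue of 7; then Urn B has 13 total).
  0 blue: C(3,0)C(4,3)/C(7,3) = 4/35; then P = C(8,2)/C(13,2) = 14/39
  1 blue: C(3,1)C(4,2)/C(7,3) = 18/35; then P = C(9,2)/C(13,2) = 6/13
  2 blue: C(3,2)C(4,1)/C(7,3) = 12/35; then P = C(10,2)/C(13,2) = 15/26
  3 blue: C(3,3)C(4,0)/C(7,3) = 1/35; then P = C(11,2)/C(13,2) = 55/78
P(both blue) = 271/546 ≈ 0.4963.

271/546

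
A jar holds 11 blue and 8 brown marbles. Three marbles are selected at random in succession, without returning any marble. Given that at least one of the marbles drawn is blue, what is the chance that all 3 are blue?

15/83

P(all 3 blue) = C(11,3)/C(19,3) = 55/323; P(at least one blue) = 1 − C(8,3)/C(19,3) = 913/969.
Since 'all 3 blue' ⊆ 'at least one blue', P(all 3 | at least one) = 55/323 / 913/969 = 15/83 ≈ 0.1807.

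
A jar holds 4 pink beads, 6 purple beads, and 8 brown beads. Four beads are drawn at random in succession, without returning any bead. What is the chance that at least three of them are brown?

Sum the hypergeometric tail for j = 3,…,4 brown beads.
Favorable = C(8,3)·C(10,1) + C(8,4)·C(10,0) = 630; total = C(18,4) = 3060.
P = 630/3060 = 7/34 ≈ 0.2059.

7/34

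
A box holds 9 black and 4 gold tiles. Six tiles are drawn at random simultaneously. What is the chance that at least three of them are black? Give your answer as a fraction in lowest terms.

140/143

Sum the hypergeometric tail for j = 3,…,6 black tiles.
Favorable = C(9,3)·C(4,3) + C(9,4)·C(4,2) + C(9,5)·C(4,1) + C(9,6)·C(4,0) = 1680; total = C(13,6) = 1716.
P = 1680/1716 = 140/143 ≈ 0.9790.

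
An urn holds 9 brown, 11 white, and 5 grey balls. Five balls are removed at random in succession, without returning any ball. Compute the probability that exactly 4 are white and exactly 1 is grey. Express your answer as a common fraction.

5/161

Unordered draws without replacement: count favorable combinations over C(25,5).
Favorable = C(9,0) · C(11,4) · C(5,1) = 1650; total = C(25,5) = 53130.
P = 1650/53130 = 5/161 ≈ 0.0311.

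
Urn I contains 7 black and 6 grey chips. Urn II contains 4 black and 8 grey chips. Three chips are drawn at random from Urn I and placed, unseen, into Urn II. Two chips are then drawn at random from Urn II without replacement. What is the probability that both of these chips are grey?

Condition on how many of the transferred chips are grey (from Urn I: 6 grey of 13; then Urn II has 15 total).
  0 grey: C(6,0)C(7,3)/C(13,3) = 35/286; then P = C(8,2)/C(15,2) = 4/15
  1 grey: C(6,1)C(7,2)/C(13,3) = 63/143; then P = C(9,2)/C(15,2) = 12/35
  2 grey: C(6,2)C(7,1)/C(13,3) = 105/286; then P = C(10,2)/C(15,2) = 3/7
  3 grey: C(6,3)C(7,0)/C(13,3) = 10/143; then P = C(11,2)/C(15,2) = 11/21
P(both grey) = 1031/2730 ≈ 0.3777.

1031/2730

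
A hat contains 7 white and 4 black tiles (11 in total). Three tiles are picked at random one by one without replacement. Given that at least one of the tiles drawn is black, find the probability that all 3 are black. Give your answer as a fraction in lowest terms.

P(all 3 black) = C(4,3)/C(11,3) = 4/165; P(at least one black) = 1 − C(7,3)/C(11,3) = 26/33.
Since 'all 3 black' ⊆ 'at least one black', P(all 3 | at least one) = 4/165 / 26/33 = 2/65 ≈ 0.0308.

2/65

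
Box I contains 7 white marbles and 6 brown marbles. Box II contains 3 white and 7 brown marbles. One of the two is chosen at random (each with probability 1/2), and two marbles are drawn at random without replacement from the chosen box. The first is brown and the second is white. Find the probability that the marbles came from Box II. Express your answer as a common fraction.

P(E | Box I) = 7/26; P(E | Box II) = 7/30.
P(E) = 1/2·7/26 + 1/2·7/30 = 49/195.
By Bayes' rule, P(Box II | E) = 7/60 / 49/195 = 13/28 ≈ 0.4643.

13/28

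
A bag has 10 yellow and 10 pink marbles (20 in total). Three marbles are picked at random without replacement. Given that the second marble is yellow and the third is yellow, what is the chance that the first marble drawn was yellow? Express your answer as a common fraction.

4/9

P(first=yellow and the second marble is yellow and the third is yellow) = (10/20)·(9/19)·(8/18) = 2/19.
P(E) = Σ over first color = 2/19 + 5/38 = 9/38.
By Bayes, P(first=yellow | E) = 2/19 / 9/38 = 4/9 ≈ 0.4444.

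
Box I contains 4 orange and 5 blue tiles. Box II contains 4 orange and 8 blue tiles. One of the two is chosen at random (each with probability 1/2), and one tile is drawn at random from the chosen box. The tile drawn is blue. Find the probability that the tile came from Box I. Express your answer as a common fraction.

P(blue | Box I) = 5/9; P(blue | Box II) = 2/3.
P(blue) = 1/2·5/9 + 1/2·2/3 = 11/18.
By Bayes' rule, P(Box I | blue) = 5/18 / 11/18 = 5/11 ≈ 0.4545.

5/11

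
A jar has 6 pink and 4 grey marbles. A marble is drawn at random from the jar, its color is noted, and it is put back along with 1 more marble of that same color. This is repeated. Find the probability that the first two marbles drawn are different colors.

Either pink then grey, or grey then pink; after the first draw the total is 11.
P = (6/10)·(4/11) + (4/10)·(6/11) = 24/55 ≈ 0.4364.

24/55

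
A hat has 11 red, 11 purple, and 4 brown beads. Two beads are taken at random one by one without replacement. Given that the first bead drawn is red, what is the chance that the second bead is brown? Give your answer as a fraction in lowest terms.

4/25

After removing 1 red, the hat has 4 brown out of 25 remaining.
P(second is brown | given) = 4/25 ≈ 0.1600.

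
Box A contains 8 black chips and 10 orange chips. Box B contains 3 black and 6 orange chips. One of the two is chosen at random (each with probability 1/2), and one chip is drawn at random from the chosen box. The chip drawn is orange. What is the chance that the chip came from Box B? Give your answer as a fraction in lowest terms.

6/11

P(orange | Box A) = 5/9; P(orange | Box B) = 2/3.
P(orange) = 1/2·5/9 + 1/2·2/3 = 11/18.
By Bayes' rule, P(Box B | orange) = 1/3 / 11/18 = 6/11 ≈ 0.5455.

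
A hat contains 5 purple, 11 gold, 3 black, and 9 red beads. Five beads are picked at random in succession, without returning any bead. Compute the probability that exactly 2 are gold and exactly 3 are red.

11/234

Unordered draws without replacement: count favorable combinations over C(28,5).
Favorable = C(5,0) · C(11,2) · C(3,0) · C(9,3) = 4620; total = C(28,5) = 98280.
P = 4620/98280 = 11/234 ≈ 0.0470.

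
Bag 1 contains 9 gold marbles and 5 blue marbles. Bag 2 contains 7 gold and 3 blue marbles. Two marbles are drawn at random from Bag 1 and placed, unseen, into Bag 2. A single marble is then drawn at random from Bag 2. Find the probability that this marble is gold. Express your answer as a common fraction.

29/42

Condition on how many of the transferred marbles are gold (from Bag 1: 9 gold of 14; then Bag 2 has 12 total).
  0 gold: C(9,0)C(5,2)/C(14,2) = 10/91; then P = 7/12
  1 gold: C(9,1)C(5,1)/C(14,2) = 45/91; then P = 8/12
  2 gold: C(9,2)C(5,0)/C(14,2) = 36/91; then P = 9/12
P(gold from Bag 2) = 29/42 ≈ 0.6905.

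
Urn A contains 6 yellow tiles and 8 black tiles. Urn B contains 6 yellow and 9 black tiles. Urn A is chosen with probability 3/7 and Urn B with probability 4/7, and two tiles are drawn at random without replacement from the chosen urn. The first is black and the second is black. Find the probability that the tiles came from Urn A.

P(E | Urn A) = 4/13; P(E | Urn B) = 12/35.
P(E) = 3/7·4/13 + 4/7·12/35 = 1044/3185.
By Bayes' rule, P(Urn A | E) = 12/91 / 1044/3185 = 35/87 ≈ 0.4023.

35/87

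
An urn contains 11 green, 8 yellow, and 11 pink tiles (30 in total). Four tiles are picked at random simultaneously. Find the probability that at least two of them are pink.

286/609

Sum the hypergeometric tail for j = 2,…,4 pink tiles.
Favorable = C(11,2)·C(19,2) + C(11,3)·C(19,1) + C(11,4)·C(19,0) = 12870; total = C(30,4) = 27405.
P = 12870/27405 = 286/609 ≈ 0.4696.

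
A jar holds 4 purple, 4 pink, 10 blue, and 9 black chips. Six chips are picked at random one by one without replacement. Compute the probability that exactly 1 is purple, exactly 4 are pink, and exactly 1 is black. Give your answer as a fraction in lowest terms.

2/16445

Unordered draws without replacement: count favorable combinations over C(27,6).
Favorable = C(4,1) · C(4,4) · C(10,0) · C(9,1) = 36; total = C(27,6) = 296010.
P = 36/296010 = 2/16445 ≈ 0.0001.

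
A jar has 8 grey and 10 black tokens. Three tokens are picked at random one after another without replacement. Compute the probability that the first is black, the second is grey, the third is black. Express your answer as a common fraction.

Multiply the conditional probability of each draw in order, without replacement, so each draw removes one from its color and from the total.
P = (10/18) · (8/17) · (9/16) = 5/34 ≈ 0.1471.

5/34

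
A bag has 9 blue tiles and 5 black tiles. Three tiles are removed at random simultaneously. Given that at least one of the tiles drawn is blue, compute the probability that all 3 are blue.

14/59

P(all 3 blue) = C(9,3)/C(14,3) = 3/13; P(at least one blue) = 1 − C(5,3)/C(14,3) = 177/182.
Since 'all 3 blue' ⊆ 'at least one blue', P(all 3 | at least one) = 3/13 / 177/182 = 14/59 ≈ 0.2373.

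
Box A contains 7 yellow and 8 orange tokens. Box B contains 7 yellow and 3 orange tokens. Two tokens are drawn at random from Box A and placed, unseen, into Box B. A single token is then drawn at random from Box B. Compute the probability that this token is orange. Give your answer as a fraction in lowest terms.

Condition on how many of the transferred tokens are orange (from Box A: 8 orange of 15; then Box B has 12 total).
  0 orange: C(8,0)C(7,2)/C(15,2) = 1/5; then P = 3/12
  1 orange: C(8,1)C(7,1)/C(15,2) = 8/15; then P = 4/12
  2 orange: C(8,2)C(7,0)/C(15,2) = 4/15; then P = 5/12
P(orange from Box B) = 61/180 ≈ 0.3389.

61/180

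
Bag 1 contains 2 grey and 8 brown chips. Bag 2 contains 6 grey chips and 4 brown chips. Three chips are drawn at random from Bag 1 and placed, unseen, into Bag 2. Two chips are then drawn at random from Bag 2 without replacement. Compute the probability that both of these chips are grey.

28/117

Condition on how many of the transferred chips are grey (from Bag 1: 2 grey of 10; then Bag 2 has 13 total).
  0 grey: C(2,0)C(8,3)/C(10,3) = 7/15; then P = C(6,2)/C(13,2) = 5/26
  1 grey: C(2,1)C(8,2)/C(10,3) = 7/15; then P = C(7,2)/C(13,2) = 7/26
  2 grey: C(2,2)C(8,1)/C(10,3) = 1/15; then P = C(8,2)/C(13,2) = 14/39
P(both grey) = 28/117 ≈ 0.2393.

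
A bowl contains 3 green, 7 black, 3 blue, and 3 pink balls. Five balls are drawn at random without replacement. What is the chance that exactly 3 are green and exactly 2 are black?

Unordered draws without replacement: count favorable combinations over C(16,5).
Favorable = C(3,3) · C(7,2) · C(3,0) · C(3,0) = 21; total = C(16,5) = 4368.
P = 21/4368 = 1/208 ≈ 0.0048.

1/208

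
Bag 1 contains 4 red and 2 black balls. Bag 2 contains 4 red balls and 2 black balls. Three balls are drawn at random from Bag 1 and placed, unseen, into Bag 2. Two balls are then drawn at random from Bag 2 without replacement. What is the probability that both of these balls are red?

19/45

Condition on how many of the transferred balls are red (from Bag 1: 4 red of 6; then Bag 2 has 9 total).
  1 red: C(4,1)C(2,2)/C(6,3) = 1/5; then P = C(5,2)/C(9,2) = 5/18
  2 red: C(4,2)C(2,1)/C(6,3) = 3/5; then P = C(6,2)/C(9,2) = 5/12
  3 red: C(4,3)C(2,0)/C(6,3) = 1/5; then P = C(7,2)/C(9,2) = 7/12
P(both red) = 19/45 ≈ 0.4222.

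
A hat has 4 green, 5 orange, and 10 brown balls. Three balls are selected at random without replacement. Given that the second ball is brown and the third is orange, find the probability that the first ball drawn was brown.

P(first=brown and the second ball is brown and the third is orange) = (10/19)·(9/18)·(5/17) = 25/323.
P(E) = Σ over first color = 100/2907 + 100/2907 + 25/323 = 25/171.
By Bayes, P(first=brown | E) = 25/323 / 25/171 = 9/17 ≈ 0.5294.

9/17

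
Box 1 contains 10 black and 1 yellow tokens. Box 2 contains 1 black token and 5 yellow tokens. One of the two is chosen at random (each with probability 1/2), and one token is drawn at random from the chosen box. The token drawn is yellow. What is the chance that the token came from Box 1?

6/61

P(yellow | Box 1) = 1/11; P(yellow | Box 2) = 5/6.
P(yellow) = 1/2·1/11 + 1/2·5/6 = 61/132.
By Bayes' rule, P(Box 1 | yellow) = 1/22 / 61/132 = 6/61 ≈ 0.0984.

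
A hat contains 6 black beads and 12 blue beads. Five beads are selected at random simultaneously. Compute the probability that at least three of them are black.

Sum the hypergeometric tail for j = 3,…,5 black beads.
Favorable = C(6,3)·C(12,2) + C(6,4)·C(12,1) + C(6,5)·C(12,0) = 1506; total = C(18,5) = 8568.
P = 1506/8568 = 251/1428 ≈ 0.1758.

251/1428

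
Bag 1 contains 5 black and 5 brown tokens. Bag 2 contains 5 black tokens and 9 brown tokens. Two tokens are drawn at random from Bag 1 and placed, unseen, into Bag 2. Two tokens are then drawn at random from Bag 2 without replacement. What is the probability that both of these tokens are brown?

Condition on how many of the transferred tokens are brown (from Bag 1: 5 brown of 10; then Bag 2 has 16 total).
  0 brown: C(5,0)C(5,2)/C(10,2) = 2/9; then P = C(9,2)/C(16,2) = 3/10
  1 brown: C(5,1)C(5,1)/C(10,2) = 5/9; then P = C(10,2)/C(16,2) = 3/8
  2 brown: C(5,2)C(5,0)/C(10,2) = 2/9; then P = C(11,2)/C(16,2) = 11/24
P(both brown) = 407/1080 ≈ 0.3769.

407/1080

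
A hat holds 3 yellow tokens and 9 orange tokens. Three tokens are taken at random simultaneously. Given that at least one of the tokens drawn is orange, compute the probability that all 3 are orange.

P(all 3 orange) = C(9,3)/C(12,3) = 21/55; P(at least one orange) = 1 − C(3,3)/C(12,3) = 219/220.
Since 'all 3 orange' ⊆ 'at least one orange', P(all 3 | at least one) = 21/55 / 219/220 = 28/73 ≈ 0.3836.

28/73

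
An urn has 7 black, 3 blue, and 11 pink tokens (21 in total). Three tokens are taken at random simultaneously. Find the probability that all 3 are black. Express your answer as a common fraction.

1/38

Unordered draws without replacement: count favorable combinations over C(21,3).
Favorable = C(7,3) · C(3,0) · C(11,0) = 35; total = C(21,3) = 1330.
P = 35/1330 = 1/38 ≈ 0.0263.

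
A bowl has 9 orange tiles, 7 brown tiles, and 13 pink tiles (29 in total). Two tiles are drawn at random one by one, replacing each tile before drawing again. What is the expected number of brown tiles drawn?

14/29

By linearity of expectation, E[X] = Σ P(draw i is brown); each independent draw has P(brown) = 7/29.
E[X] = 2 · 7/29 = 14/29 ≈ 0.4828.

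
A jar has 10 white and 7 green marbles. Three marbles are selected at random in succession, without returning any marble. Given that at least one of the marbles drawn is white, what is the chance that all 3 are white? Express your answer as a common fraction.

8/43

P(all 3 white) = C(10,3)/C(17,3) = 3/17; P(at least one white) = 1 − C(7,3)/C(17,3) = 129/136.
Since 'all 3 white' ⊆ 'at least one white', P(all 3 | at least one) = 3/17 / 129/136 = 8/43 ≈ 0.1860.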